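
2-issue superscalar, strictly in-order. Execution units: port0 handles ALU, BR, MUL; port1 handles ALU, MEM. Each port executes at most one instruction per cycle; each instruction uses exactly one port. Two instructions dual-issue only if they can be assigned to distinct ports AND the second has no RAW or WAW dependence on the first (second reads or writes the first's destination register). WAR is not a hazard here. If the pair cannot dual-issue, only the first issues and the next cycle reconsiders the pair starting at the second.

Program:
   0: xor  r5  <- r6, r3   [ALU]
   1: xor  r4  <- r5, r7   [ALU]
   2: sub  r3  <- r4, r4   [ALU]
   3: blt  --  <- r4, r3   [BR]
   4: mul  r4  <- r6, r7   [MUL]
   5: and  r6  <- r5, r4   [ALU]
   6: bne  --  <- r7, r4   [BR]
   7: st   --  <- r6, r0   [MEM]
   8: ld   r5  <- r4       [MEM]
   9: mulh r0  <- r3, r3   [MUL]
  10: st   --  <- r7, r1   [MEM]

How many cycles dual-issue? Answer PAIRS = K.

#0 head=0: xor i0 RAW r5
#1 head=1: xor i1 RAW r4
#2 head=2: sub i2 RAW r3
#3 head=3: blt i3 no-port BR/MUL
#4 head=4: mul i4 RAW r4
#5 head=5: and+bne i5,i6 dual
#6 head=7: st i7 no-port MEM/MEM
#7 head=8: ld+mulh i8,i9 dual
#8 head=10: st i10 tail

PAIRS = 2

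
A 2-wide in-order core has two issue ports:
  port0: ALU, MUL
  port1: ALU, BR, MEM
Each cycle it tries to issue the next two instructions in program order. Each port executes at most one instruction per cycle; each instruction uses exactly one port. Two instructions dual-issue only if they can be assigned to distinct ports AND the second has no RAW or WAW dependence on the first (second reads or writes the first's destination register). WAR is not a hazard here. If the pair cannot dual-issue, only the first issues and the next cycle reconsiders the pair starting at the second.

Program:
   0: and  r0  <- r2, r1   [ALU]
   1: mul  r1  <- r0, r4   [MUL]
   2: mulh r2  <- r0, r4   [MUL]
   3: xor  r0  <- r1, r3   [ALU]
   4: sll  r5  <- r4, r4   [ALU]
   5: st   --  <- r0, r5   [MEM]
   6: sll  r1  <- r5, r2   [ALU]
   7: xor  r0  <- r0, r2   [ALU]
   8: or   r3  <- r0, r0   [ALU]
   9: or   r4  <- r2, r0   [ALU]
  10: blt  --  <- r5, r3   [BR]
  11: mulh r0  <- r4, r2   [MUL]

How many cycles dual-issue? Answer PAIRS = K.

PAIRS = 4

t=0 i0:and.ALU ; RAW r0
t=1 i1:mul.MUL ; no-port MUL/MUL
t=2 i2,i3:mulh.MUL xor.ALU ; pair
t=3 i4:sll.ALU ; RAW r5
t=4 i5,i6:st.MEM sll.ALU ; pair
t=5 i7:xor.ALU ; RAW r0
t=6 i8,i9:or.ALU or.ALU ; pair
t=7 i10,i11:blt.BR mulh.MUL ; pair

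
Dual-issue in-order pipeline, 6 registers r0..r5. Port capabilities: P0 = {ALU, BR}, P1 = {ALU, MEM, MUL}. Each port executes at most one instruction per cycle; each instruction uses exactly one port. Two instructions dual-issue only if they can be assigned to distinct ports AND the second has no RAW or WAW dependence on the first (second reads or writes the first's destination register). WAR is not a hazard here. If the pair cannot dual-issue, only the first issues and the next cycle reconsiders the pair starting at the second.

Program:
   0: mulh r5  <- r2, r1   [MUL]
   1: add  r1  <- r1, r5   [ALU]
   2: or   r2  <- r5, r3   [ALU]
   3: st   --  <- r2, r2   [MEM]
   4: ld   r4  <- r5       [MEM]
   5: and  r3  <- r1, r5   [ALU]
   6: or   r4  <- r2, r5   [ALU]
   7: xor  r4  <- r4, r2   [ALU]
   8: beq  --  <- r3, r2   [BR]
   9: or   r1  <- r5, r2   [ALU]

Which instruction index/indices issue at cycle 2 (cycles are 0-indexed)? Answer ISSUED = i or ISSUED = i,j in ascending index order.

ISSUED = 3

[0] i0  mulh.MUL  -- RAW r5
[1] i1,i2  add.ALU+or.ALU  -- dual
[2] i3  st.MEM  -- no-port MEM/MEM
[3] i4,i5  ld.MEM+and.ALU  -- dual
[4] i6  or.ALU  -- RAW+WAW r4
[5] i7,i8  xor.ALU+beq.BR  -- dual
[6] i9  or.ALU  -- tail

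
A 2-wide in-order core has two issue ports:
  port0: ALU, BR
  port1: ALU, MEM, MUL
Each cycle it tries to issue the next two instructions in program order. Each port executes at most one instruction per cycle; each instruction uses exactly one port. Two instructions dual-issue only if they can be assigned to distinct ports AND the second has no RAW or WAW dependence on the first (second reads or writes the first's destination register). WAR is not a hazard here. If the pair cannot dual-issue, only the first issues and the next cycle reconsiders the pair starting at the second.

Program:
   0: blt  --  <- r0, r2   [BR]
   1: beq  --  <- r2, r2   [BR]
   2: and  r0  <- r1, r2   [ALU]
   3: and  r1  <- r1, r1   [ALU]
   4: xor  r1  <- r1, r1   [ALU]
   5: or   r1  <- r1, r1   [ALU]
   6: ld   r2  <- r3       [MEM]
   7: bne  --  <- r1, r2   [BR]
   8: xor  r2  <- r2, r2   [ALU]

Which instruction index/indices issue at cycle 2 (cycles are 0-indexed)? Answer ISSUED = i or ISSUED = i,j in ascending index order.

[0] i0  blt.BR  -- no-port BR/BR
[1] i1,i2  beq.BR/and.ALU  -- pair
[2] i3  and.ALU  -- RAW+WAW r1
[3] i4  xor.ALU  -- RAW+WAW r1
[4] i5,i6  or.ALU/ld.MEM  -- pair
[5] i7,i8  bne.BR/xor.ALU  -- pair

ISSUED = 3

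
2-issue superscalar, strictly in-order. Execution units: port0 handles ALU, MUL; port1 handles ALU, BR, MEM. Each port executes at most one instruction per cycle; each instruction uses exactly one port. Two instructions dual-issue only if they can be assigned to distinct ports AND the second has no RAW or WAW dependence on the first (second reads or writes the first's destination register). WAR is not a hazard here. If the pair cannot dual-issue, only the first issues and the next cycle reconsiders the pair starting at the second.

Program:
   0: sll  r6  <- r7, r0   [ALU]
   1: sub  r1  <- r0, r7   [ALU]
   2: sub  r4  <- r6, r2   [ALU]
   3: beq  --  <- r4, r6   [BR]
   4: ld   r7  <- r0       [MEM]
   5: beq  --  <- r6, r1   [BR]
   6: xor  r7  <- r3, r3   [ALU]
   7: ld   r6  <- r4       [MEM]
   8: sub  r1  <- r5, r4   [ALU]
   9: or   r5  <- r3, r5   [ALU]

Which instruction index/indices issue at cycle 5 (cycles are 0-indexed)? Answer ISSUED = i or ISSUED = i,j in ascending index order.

0. sll sub @i0/i1  | dual
1. sub @i2  | RAW r4
2. beq @i3  | no-port BR/MEM
3. ld @i4  | no-port MEM/BR
4. beq xor @i5/i6  | dual
5. ld sub @i7/i8  | dual
6. or @i9  | tail

ISSUED = 7,8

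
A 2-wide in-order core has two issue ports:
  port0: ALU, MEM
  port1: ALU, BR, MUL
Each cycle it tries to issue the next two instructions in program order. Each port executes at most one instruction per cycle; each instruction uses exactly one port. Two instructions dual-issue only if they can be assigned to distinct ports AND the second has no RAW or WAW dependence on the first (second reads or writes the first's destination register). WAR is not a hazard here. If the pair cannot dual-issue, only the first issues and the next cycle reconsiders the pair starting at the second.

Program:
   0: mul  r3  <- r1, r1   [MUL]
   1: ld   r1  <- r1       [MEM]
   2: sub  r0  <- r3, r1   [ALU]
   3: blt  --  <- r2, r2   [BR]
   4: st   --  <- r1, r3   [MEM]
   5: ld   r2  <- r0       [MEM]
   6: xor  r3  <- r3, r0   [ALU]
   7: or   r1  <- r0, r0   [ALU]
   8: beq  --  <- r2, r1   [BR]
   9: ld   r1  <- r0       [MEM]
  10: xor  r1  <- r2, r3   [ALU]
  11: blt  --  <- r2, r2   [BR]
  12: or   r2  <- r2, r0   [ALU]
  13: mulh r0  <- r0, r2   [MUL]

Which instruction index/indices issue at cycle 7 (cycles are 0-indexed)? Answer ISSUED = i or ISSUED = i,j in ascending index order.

#0 head=0: mul ld i0&i1 2-wide
#1 head=2: sub blt i2&i3 2-wide
#2 head=4: st i4 no-port MEM/MEM
#3 head=5: ld xor i5&i6 2-wide
#4 head=7: or i7 RAW r1
#5 head=8: beq ld i8&i9 2-wide
#6 head=10: xor blt i10&i11 2-wide
#7 head=12: or i12 RAW r2
#8 head=13: mulh i13 tail

ISSUED = 12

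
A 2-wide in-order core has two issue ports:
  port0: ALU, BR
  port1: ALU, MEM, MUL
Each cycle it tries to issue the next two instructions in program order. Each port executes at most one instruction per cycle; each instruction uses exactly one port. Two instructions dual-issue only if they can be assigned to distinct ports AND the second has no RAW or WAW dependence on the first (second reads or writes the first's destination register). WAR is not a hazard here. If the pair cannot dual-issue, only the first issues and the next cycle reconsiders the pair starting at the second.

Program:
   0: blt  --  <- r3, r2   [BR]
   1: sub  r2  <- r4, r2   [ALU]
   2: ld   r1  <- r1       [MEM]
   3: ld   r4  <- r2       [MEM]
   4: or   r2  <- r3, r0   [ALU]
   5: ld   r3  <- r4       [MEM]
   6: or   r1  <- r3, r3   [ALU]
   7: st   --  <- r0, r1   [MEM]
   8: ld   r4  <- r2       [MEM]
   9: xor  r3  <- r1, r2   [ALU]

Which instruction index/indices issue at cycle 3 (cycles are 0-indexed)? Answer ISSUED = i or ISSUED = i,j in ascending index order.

ISSUED = 5

  cy0 -> i0&i1 (blt.BR;sub.ALU) dual
  cy1 -> i2 (ld.MEM) no-port MEM/MEM
  cy2 -> i3&i4 (ld.MEM;or.ALU) dual
  cy3 -> i5 (ld.MEM) RAW r3
  cy4 -> i6 (or.ALU) RAW r1
  cy5 -> i7 (st.MEM) no-port MEM/MEM
  cy6 -> i8&i9 (ld.MEM;xor.ALU) dual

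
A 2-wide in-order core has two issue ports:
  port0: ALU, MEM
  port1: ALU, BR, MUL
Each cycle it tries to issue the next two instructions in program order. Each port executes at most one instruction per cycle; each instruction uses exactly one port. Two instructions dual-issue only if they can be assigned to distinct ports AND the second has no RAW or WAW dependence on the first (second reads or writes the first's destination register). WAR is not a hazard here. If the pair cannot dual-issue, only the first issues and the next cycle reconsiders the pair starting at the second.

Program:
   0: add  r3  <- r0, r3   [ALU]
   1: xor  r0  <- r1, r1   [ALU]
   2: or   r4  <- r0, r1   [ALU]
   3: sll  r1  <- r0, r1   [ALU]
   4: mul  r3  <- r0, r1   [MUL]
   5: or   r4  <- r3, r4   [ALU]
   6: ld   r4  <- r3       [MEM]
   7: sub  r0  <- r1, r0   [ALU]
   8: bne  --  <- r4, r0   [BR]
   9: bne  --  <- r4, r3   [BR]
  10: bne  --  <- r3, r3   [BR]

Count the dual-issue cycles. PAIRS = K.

t=0 i0&i1:add.ALU/xor.ALU ; 2-wide
t=1 i2&i3:or.ALU/sll.ALU ; 2-wide
t=2 i4:mul.MUL ; RAW r3
t=3 i5:or.ALU ; WAW r4
t=4 i6&i7:ld.MEM/sub.ALU ; 2-wide
t=5 i8:bne.BR ; no-port BR/BR
t=6 i9:bne.BR ; no-port BR/BR
t=7 i10:bne.BR ; tail

PAIRS = 3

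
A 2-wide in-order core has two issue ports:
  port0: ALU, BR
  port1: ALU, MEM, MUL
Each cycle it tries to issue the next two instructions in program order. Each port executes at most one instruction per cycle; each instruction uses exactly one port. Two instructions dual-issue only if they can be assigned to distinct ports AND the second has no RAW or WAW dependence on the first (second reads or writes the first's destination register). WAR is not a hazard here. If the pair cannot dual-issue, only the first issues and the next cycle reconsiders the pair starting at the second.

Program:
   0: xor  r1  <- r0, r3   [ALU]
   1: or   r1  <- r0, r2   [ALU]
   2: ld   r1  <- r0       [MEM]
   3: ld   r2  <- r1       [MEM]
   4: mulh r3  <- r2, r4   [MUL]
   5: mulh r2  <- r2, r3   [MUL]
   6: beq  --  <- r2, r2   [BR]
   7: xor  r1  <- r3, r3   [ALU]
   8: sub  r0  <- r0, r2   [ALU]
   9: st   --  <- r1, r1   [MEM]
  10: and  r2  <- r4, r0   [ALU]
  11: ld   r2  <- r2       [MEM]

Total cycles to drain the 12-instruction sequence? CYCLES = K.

0. xor.ALU @i0  | WAW r1
1. or.ALU @i1  | WAW r1
2. ld.MEM @i2  | no-port MEM/MEM
3. ld.MEM @i3  | no-port MEM/MUL
4. mulh.MUL @i4  | no-port MUL/MUL
5. mulh.MUL @i5  | RAW r2
6. beq.BR+xor.ALU @i6/i7  | 2-wide
7. sub.ALU+st.MEM @i8/i9  | 2-wide
8. and.ALU @i10  | RAW+WAW r2
9. ld.MEM @i11  | tail

CYCLES = 10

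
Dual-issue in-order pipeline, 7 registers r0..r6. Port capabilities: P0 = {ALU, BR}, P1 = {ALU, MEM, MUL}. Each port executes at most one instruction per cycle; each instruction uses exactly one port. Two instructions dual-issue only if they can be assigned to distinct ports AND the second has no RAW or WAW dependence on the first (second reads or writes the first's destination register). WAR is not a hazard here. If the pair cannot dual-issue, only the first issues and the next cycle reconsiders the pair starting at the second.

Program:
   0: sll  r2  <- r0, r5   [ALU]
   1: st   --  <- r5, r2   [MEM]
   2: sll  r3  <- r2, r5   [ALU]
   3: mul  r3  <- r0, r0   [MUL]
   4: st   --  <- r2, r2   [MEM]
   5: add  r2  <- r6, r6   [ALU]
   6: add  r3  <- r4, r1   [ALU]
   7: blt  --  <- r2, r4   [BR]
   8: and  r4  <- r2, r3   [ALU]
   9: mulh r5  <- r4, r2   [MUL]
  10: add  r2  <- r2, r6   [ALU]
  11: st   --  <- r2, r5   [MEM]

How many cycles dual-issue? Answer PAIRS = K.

c0: i0 sll  RAW r2
c1: i1,i2 st sll  pair
c2: i3 mul  no-port MUL/MEM
c3: i4,i5 st add  pair
c4: i6,i7 add blt  pair
c5: i8 and  RAW r4
c6: i9,i10 mulh add  pair
c7: i11 st  tail

PAIRS = 4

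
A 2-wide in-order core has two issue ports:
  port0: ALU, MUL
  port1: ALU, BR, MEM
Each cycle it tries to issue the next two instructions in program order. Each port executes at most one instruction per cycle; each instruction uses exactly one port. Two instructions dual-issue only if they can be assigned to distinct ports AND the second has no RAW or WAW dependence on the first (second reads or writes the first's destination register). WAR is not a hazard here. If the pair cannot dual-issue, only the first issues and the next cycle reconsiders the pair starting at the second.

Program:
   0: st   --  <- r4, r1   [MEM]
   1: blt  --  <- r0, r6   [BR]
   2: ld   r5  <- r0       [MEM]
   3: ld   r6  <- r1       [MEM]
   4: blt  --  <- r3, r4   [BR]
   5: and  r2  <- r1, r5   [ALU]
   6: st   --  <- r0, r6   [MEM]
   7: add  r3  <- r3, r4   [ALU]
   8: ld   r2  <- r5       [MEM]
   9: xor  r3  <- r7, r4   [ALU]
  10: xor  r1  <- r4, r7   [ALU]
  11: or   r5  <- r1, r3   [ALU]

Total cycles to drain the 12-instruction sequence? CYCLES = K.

0. st @i0  | no-port MEM/BR
1. blt @i1  | no-port BR/MEM
2. ld @i2  | no-port MEM/MEM
3. ld @i3  | no-port MEM/BR
4. blt/and @i4,i5  | 2-wide
5. st/add @i6,i7  | 2-wide
6. ld/xor @i8,i9  | 2-wide
7. xor @i10  | RAW r1
8. or @i11  | tail

CYCLES = 9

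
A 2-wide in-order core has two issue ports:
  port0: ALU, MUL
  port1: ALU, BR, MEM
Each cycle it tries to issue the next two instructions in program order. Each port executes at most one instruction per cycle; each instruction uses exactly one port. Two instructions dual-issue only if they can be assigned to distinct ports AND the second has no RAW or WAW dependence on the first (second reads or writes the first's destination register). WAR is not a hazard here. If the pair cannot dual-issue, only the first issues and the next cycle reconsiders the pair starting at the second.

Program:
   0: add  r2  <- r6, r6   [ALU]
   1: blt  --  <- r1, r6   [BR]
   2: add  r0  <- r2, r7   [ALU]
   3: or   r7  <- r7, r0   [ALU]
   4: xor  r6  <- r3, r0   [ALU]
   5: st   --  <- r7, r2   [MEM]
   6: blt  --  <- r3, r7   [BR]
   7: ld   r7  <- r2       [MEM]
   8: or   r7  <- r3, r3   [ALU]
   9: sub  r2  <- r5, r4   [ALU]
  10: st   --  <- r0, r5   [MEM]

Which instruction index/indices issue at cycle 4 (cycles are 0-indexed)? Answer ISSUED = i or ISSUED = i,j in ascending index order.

ISSUED = 6

  cy0 -> i0&i1 (add.ALU;blt.BR) dual
  cy1 -> i2 (add.ALU) RAW r0
  cy2 -> i3&i4 (or.ALU;xor.ALU) dual
  cy3 -> i5 (st.MEM) no-port MEM/BR
  cy4 -> i6 (blt.BR) no-port BR/MEM
  cy5 -> i7 (ld.MEM) WAW r7
  cy6 -> i8&i9 (or.ALU;sub.ALU) dual
  cy7 -> i10 (st.MEM) tail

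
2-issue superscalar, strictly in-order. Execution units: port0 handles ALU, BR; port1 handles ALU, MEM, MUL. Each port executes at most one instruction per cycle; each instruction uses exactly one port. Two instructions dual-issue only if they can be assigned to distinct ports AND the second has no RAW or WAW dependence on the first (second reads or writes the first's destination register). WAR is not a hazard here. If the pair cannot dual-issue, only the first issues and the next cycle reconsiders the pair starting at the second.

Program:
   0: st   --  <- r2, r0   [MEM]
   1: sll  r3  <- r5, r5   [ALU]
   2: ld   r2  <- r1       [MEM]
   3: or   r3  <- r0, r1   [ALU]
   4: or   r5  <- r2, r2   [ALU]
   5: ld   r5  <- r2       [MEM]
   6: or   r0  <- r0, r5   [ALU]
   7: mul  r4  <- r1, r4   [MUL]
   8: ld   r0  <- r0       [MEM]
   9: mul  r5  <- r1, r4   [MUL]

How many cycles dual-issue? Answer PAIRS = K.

PAIRS = 3

c0: i0/i1 st/sll  dual
c1: i2/i3 ld/or  dual
c2: i4 or  WAW r5
c3: i5 ld  RAW r5
c4: i6/i7 or/mul  dual
c5: i8 ld  no-port MEM/MUL
c6: i9 mul  tail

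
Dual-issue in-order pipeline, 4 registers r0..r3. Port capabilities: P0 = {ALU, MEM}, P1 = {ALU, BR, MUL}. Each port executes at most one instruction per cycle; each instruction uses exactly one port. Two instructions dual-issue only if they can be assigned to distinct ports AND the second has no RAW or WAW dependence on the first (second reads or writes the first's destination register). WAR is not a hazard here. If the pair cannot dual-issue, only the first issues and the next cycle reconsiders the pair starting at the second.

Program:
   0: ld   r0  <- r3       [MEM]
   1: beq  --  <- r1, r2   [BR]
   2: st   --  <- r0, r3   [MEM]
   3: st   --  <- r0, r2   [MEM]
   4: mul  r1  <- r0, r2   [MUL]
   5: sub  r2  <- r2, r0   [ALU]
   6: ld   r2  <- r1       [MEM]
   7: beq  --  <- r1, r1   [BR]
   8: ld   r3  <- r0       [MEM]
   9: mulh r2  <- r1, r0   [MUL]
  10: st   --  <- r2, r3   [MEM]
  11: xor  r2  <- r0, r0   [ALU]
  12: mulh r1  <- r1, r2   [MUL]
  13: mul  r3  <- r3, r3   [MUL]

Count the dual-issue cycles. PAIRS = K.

0. ld beq @i0,i1  | pair
1. st @i2  | no-port MEM/MEM
2. st mul @i3,i4  | pair
3. sub @i5  | WAW r2
4. ld beq @i6,i7  | pair
5. ld mulh @i8,i9  | pair
6. st xor @i10,i11  | pair
7. mulh @i12  | no-port MUL/MUL
8. mul @i13  | tail

PAIRS = 5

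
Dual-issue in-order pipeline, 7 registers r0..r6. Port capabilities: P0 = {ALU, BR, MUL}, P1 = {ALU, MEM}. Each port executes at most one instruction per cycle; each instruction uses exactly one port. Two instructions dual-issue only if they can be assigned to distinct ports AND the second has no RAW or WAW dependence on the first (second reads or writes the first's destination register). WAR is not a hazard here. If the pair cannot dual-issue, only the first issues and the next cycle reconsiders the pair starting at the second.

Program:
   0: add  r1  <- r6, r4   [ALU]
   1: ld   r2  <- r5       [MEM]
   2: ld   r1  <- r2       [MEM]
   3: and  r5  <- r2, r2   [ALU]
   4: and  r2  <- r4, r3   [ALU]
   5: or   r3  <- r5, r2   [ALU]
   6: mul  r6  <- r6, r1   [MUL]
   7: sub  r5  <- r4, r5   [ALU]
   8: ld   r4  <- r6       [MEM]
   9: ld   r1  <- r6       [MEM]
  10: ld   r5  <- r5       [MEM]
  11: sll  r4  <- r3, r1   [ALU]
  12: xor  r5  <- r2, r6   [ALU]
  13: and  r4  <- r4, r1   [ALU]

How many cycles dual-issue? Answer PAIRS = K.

PAIRS = 6

t=0 i0+i1:add.ALU;ld.MEM ; pair
t=1 i2+i3:ld.MEM;and.ALU ; pair
t=2 i4:and.ALU ; RAW r2
t=3 i5+i6:or.ALU;mul.MUL ; pair
t=4 i7+i8:sub.ALU;ld.MEM ; pair
t=5 i9:ld.MEM ; no-port MEM/MEM
t=6 i10+i11:ld.MEM;sll.ALU ; pair
t=7 i12+i13:xor.ALU;and.ALU ; pair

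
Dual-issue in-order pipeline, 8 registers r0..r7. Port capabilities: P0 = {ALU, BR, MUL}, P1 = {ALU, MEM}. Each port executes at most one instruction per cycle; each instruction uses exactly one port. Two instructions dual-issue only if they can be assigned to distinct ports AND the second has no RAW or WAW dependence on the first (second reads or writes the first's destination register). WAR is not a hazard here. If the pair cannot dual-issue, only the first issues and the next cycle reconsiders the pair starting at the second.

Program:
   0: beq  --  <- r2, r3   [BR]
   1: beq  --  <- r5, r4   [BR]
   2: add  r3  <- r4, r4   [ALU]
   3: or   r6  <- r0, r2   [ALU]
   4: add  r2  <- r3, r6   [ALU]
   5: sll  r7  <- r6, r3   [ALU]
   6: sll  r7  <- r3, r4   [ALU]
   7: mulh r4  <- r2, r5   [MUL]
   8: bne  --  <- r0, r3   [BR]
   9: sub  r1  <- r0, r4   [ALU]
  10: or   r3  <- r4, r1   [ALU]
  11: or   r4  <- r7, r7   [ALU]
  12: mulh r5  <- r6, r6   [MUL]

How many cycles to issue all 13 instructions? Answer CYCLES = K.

CYCLES = 8

0. beq @i0  | no-port BR/BR
1. beq+add @i1/i2  | dual
2. or @i3  | RAW r6
3. add+sll @i4/i5  | dual
4. sll+mulh @i6/i7  | dual
5. bne+sub @i8/i9  | dual
6. or+or @i10/i11  | dual
7. mulh @i12  | tail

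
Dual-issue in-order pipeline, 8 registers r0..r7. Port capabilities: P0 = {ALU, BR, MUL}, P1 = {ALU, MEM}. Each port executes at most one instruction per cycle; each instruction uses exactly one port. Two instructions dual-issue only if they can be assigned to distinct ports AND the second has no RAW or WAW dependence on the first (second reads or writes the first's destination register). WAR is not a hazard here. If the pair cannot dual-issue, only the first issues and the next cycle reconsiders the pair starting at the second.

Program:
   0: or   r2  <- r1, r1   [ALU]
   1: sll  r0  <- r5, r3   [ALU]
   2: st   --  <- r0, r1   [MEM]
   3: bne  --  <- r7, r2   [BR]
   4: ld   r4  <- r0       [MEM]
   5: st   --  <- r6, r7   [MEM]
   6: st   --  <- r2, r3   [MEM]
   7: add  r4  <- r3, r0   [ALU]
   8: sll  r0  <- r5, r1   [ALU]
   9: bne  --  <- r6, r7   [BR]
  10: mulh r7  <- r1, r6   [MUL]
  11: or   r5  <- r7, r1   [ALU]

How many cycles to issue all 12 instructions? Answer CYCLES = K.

  cy0 -> i0&i1 (or.ALU/sll.ALU) pair
  cy1 -> i2&i3 (st.MEM/bne.BR) pair
  cy2 -> i4 (ld.MEM) no-port MEM/MEM
  cy3 -> i5 (st.MEM) no-port MEM/MEM
  cy4 -> i6&i7 (st.MEM/add.ALU) pair
  cy5 -> i8&i9 (sll.ALU/bne.BR) pair
  cy6 -> i10 (mulh.MUL) RAW r7
  cy7 -> i11 (or.ALU) tail

CYCLES = 8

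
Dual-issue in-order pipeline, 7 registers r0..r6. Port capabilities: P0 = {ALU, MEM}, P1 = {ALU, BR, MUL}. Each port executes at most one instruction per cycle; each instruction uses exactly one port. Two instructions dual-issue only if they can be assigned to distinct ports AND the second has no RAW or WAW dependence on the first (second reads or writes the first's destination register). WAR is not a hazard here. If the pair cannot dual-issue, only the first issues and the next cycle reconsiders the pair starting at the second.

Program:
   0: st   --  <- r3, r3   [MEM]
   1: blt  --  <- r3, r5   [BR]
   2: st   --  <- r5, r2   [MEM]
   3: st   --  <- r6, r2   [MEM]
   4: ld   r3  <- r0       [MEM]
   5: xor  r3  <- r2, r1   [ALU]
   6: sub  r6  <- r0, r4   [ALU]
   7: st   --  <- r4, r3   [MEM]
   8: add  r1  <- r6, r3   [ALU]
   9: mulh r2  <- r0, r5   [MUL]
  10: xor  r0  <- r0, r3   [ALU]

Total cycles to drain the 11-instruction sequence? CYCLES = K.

CYCLES = 7

[0] i0+i1  st.MEM/blt.BR  -- pair
[1] i2  st.MEM  -- no-port MEM/MEM
[2] i3  st.MEM  -- no-port MEM/MEM
[3] i4  ld.MEM  -- WAW r3
[4] i5+i6  xor.ALU/sub.ALU  -- pair
[5] i7+i8  st.MEM/add.ALU  -- pair
[6] i9+i10  mulh.MUL/xor.ALU  -- pair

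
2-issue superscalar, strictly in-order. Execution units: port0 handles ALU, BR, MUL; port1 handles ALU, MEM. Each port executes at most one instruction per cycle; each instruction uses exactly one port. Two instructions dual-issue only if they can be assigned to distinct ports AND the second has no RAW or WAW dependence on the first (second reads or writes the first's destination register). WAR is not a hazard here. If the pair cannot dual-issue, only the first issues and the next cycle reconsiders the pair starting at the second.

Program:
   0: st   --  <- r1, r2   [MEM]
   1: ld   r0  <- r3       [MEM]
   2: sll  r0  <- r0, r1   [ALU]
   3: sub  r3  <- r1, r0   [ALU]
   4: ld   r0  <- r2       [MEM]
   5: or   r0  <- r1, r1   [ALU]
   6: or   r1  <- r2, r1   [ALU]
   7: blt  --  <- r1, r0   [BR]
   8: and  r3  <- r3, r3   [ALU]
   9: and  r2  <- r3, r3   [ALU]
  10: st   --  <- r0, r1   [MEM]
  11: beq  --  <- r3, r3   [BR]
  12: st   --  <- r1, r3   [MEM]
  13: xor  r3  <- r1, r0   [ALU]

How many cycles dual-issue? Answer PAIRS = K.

0. st.MEM @i0  | no-port MEM/MEM
1. ld.MEM @i1  | RAW+WAW r0
2. sll.ALU @i2  | RAW r0
3. sub.ALU+ld.MEM @i3+i4  | pair
4. or.ALU+or.ALU @i5+i6  | pair
5. blt.BR+and.ALU @i7+i8  | pair
6. and.ALU+st.MEM @i9+i10  | pair
7. beq.BR+st.MEM @i11+i12  | pair
8. xor.ALU @i13  | tail

PAIRS = 5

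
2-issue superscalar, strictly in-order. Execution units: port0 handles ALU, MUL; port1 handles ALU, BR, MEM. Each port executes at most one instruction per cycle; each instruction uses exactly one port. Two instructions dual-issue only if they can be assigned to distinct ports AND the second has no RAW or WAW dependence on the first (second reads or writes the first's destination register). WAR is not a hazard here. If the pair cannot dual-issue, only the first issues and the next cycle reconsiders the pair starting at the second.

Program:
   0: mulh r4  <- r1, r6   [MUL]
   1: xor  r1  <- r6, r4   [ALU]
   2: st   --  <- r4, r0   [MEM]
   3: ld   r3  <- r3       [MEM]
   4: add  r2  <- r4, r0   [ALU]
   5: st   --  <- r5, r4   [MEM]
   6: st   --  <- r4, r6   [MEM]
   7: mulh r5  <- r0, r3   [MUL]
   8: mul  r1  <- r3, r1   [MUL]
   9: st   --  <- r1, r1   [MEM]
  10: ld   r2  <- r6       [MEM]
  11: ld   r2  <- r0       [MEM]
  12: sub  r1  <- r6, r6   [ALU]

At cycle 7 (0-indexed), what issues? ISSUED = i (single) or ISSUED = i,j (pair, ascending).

ISSUED = 10

c0: i0 mulh  RAW r4
c1: i1&i2 xor/st  dual
c2: i3&i4 ld/add  dual
c3: i5 st  no-port MEM/MEM
c4: i6&i7 st/mulh  dual
c5: i8 mul  RAW r1
c6: i9 st  no-port MEM/MEM
c7: i10 ld  no-port MEM/MEM
c8: i11&i12 ld/sub  dual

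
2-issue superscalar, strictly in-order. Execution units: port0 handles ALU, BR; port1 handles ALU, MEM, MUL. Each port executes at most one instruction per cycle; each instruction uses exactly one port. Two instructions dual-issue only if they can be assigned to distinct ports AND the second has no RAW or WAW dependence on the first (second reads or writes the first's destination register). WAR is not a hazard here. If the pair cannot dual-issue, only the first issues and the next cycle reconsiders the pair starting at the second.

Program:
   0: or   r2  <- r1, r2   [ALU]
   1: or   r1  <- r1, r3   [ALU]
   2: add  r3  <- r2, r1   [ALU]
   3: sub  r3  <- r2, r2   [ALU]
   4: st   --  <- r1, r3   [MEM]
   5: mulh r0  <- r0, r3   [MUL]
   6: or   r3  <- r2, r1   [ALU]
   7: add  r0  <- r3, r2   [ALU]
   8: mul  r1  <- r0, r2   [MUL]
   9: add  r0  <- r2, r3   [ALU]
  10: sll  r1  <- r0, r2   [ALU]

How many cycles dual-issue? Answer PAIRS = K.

c0: i0,i1 or or  pair
c1: i2 add  WAW r3
c2: i3 sub  RAW r3
c3: i4 st  no-port MEM/MUL
c4: i5,i6 mulh or  pair
c5: i7 add  RAW r0
c6: i8,i9 mul add  pair
c7: i10 sll  tail

PAIRS = 3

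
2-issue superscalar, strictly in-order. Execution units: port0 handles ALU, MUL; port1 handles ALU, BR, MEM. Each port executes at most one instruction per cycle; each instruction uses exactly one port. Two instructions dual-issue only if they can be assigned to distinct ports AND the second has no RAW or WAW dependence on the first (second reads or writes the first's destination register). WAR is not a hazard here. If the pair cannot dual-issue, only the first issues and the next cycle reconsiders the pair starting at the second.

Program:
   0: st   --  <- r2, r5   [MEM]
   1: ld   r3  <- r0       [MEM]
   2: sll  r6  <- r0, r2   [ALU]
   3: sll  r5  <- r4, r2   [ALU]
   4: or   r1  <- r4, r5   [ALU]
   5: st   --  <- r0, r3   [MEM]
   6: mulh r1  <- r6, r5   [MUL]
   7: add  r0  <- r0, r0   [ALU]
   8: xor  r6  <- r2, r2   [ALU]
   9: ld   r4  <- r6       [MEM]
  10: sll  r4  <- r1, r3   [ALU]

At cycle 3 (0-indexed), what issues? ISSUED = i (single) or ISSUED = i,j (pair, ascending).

ISSUED = 4,5

  cy0 -> i0 (st.MEM) no-port MEM/MEM
  cy1 -> i1/i2 (ld.MEM/sll.ALU) pair
  cy2 -> i3 (sll.ALU) RAW r5
  cy3 -> i4/i5 (or.ALU/st.MEM) pair
  cy4 -> i6/i7 (mulh.MUL/add.ALU) pair
  cy5 -> i8 (xor.ALU) RAW r6
  cy6 -> i9 (ld.MEM) WAW r4
  cy7 -> i10 (sll.ALU) tail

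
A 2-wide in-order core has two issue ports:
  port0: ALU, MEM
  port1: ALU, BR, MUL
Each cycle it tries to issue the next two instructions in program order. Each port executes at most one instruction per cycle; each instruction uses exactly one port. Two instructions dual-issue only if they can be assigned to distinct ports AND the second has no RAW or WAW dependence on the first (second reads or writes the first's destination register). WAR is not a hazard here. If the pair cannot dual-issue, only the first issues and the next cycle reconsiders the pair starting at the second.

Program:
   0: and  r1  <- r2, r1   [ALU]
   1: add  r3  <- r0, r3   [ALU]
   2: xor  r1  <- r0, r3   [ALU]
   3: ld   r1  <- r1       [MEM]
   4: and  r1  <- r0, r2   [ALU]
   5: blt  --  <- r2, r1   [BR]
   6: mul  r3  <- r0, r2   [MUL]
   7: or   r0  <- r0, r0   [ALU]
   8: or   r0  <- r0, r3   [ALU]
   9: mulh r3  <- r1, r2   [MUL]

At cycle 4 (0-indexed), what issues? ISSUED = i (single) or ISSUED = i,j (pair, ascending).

[0] i0&i1  and.ALU;add.ALU  -- pair
[1] i2  xor.ALU  -- RAW+WAW r1
[2] i3  ld.MEM  -- WAW r1
[3] i4  and.ALU  -- RAW r1
[4] i5  blt.BR  -- no-port BR/MUL
[5] i6&i7  mul.MUL;or.ALU  -- pair
[6] i8&i9  or.ALU;mulh.MUL  -- pair

ISSUED = 5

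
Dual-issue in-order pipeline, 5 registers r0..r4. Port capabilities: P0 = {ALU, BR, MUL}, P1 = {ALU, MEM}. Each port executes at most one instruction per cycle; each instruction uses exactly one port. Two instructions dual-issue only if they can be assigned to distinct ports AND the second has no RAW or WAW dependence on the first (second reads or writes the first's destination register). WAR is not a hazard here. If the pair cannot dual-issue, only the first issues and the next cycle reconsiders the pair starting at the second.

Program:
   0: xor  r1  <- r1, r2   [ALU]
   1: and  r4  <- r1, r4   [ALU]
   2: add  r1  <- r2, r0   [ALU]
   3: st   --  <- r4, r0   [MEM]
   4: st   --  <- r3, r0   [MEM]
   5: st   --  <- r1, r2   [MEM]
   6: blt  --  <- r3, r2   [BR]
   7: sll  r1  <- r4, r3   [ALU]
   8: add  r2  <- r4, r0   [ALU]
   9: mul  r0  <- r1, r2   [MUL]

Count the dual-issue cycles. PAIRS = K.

PAIRS = 3

[0] i0  xor  -- RAW r1
[1] i1&i2  and+add  -- pair
[2] i3  st  -- no-port MEM/MEM
[3] i4  st  -- no-port MEM/MEM
[4] i5&i6  st+blt  -- pair
[5] i7&i8  sll+add  -- pair
[6] i9  mul  -- tail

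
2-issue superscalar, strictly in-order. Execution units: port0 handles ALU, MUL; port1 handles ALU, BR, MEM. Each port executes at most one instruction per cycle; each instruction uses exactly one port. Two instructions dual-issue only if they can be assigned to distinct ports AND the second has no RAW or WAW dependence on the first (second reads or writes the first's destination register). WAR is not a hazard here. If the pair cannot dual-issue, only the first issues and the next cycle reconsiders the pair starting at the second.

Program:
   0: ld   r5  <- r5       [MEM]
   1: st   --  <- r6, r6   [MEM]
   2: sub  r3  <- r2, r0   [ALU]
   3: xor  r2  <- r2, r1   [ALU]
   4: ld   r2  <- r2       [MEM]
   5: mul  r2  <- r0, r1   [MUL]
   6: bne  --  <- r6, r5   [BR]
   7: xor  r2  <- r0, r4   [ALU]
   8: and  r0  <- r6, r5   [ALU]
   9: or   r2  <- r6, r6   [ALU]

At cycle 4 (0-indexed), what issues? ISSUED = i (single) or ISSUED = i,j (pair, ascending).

ISSUED = 5,6

0. ld.MEM @i0  | no-port MEM/MEM
1. st.MEM;sub.ALU @i1+i2  | pair
2. xor.ALU @i3  | RAW+WAW r2
3. ld.MEM @i4  | WAW r2
4. mul.MUL;bne.BR @i5+i6  | pair
5. xor.ALU;and.ALU @i7+i8  | pair
6. or.ALU @i9  | tail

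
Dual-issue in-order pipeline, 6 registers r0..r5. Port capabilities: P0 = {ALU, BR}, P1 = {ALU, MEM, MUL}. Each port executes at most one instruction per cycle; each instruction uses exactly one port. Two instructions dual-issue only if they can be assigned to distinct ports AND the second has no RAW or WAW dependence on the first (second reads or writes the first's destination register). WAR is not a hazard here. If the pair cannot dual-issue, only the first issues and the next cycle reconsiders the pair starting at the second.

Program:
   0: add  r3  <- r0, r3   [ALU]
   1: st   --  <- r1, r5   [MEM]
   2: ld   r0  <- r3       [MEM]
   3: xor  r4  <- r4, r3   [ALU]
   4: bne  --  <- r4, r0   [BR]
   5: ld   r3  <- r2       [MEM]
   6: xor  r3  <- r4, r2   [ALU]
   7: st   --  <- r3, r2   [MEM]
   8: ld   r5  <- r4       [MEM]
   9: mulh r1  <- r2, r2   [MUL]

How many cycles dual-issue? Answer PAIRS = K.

PAIRS = 3

#0 head=0: add.ALU+st.MEM i0+i1 dual
#1 head=2: ld.MEM+xor.ALU i2+i3 dual
#2 head=4: bne.BR+ld.MEM i4+i5 dual
#3 head=6: xor.ALU i6 RAW r3
#4 head=7: st.MEM i7 no-port MEM/MEM
#5 head=8: ld.MEM i8 no-port MEM/MUL
#6 head=9: mulh.MUL i9 tail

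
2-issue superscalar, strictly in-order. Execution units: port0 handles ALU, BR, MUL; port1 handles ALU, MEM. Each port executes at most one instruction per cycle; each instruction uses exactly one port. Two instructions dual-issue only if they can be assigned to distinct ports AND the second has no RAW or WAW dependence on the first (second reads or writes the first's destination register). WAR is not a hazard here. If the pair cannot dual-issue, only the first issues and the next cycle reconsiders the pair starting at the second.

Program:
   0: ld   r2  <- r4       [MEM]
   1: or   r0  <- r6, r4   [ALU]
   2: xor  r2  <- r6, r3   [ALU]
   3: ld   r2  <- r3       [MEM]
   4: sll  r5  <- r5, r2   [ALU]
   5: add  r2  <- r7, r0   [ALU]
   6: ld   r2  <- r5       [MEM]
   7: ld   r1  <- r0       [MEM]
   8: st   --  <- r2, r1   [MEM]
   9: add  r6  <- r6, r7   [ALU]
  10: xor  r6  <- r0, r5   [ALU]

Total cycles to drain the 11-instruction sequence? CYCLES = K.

CYCLES = 8

c0: i0&i1 ld or  2-wide
c1: i2 xor  WAW r2
c2: i3 ld  RAW r2
c3: i4&i5 sll add  2-wide
c4: i6 ld  no-port MEM/MEM
c5: i7 ld  no-port MEM/MEM
c6: i8&i9 st add  2-wide
c7: i10 xor  tail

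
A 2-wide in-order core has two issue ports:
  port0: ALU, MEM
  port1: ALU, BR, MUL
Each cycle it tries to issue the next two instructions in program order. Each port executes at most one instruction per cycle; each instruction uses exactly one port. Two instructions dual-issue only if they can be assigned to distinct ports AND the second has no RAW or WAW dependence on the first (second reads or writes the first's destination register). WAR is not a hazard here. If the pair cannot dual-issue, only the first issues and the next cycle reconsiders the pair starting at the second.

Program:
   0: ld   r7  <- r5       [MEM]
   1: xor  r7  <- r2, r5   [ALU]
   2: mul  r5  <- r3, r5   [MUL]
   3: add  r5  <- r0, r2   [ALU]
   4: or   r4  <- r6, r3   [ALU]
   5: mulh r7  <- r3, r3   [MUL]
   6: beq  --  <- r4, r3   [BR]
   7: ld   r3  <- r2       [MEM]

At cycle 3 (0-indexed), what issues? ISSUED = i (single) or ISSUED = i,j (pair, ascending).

c0: i0 ld.MEM  WAW r7
c1: i1&i2 xor.ALU/mul.MUL  dual
c2: i3&i4 add.ALU/or.ALU  dual
c3: i5 mulh.MUL  no-port MUL/BR
c4: i6&i7 beq.BR/ld.MEM  dual

ISSUED = 5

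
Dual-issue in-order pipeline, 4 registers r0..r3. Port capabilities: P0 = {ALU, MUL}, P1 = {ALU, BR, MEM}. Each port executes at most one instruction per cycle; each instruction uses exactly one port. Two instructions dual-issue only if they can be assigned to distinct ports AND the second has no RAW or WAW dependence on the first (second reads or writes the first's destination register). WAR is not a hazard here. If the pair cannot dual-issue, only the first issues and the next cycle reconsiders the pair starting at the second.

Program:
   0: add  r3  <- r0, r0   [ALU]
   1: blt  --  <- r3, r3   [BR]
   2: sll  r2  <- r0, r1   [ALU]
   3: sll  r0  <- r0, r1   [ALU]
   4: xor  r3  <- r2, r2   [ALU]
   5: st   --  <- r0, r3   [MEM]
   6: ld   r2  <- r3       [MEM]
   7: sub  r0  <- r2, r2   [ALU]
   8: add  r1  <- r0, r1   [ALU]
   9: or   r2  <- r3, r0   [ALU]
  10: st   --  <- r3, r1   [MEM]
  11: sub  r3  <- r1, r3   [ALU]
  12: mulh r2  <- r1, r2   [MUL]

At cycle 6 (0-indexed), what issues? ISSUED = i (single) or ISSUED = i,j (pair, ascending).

ISSUED = 8,9

#0 head=0: add.ALU i0 RAW r3
#1 head=1: blt.BR/sll.ALU i1&i2 pair
#2 head=3: sll.ALU/xor.ALU i3&i4 pair
#3 head=5: st.MEM i5 no-port MEM/MEM
#4 head=6: ld.MEM i6 RAW r2
#5 head=7: sub.ALU i7 RAW r0
#6 head=8: add.ALU/or.ALU i8&i9 pair
#7 head=10: st.MEM/sub.ALU i10&i11 pair
#8 head=12: mulh.MUL i12 tail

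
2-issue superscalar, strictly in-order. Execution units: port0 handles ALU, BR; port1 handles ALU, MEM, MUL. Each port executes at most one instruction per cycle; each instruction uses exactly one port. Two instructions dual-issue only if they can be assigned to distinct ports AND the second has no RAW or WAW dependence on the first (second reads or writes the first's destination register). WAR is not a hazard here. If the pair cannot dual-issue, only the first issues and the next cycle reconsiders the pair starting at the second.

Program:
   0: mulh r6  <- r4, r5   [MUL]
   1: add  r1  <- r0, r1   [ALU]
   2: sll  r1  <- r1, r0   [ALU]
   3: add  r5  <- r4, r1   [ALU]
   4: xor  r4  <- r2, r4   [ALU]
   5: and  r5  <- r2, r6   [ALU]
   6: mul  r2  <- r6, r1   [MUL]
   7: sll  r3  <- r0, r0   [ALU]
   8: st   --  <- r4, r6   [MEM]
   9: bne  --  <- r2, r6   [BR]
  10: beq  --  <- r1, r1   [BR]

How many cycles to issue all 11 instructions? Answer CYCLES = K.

CYCLES = 7

  cy0 -> i0,i1 (mulh.MUL+add.ALU) 2-wide
  cy1 -> i2 (sll.ALU) RAW r1
  cy2 -> i3,i4 (add.ALU+xor.ALU) 2-wide
  cy3 -> i5,i6 (and.ALU+mul.MUL) 2-wide
  cy4 -> i7,i8 (sll.ALU+st.MEM) 2-wide
  cy5 -> i9 (bne.BR) no-port BR/BR
  cy6 -> i10 (beq.BR) tail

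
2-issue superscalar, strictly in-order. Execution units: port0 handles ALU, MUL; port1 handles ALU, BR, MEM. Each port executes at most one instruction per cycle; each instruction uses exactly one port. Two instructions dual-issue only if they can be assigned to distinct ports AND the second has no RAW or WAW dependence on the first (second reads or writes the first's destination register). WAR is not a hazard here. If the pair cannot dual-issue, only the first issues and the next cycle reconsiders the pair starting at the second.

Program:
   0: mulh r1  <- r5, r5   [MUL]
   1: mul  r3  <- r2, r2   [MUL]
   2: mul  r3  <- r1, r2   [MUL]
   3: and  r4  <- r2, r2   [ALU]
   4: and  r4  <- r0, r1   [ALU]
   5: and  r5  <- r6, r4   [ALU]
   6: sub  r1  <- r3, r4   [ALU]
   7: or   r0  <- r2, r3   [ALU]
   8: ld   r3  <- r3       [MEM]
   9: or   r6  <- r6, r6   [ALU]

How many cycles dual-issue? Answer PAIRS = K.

0. mulh.MUL @i0  | no-port MUL/MUL
1. mul.MUL @i1  | no-port MUL/MUL
2. mul.MUL/and.ALU @i2+i3  | 2-wide
3. and.ALU @i4  | RAW r4
4. and.ALU/sub.ALU @i5+i6  | 2-wide
5. or.ALU/ld.MEM @i7+i8  | 2-wide
6. or.ALU @i9  | tail

PAIRS = 3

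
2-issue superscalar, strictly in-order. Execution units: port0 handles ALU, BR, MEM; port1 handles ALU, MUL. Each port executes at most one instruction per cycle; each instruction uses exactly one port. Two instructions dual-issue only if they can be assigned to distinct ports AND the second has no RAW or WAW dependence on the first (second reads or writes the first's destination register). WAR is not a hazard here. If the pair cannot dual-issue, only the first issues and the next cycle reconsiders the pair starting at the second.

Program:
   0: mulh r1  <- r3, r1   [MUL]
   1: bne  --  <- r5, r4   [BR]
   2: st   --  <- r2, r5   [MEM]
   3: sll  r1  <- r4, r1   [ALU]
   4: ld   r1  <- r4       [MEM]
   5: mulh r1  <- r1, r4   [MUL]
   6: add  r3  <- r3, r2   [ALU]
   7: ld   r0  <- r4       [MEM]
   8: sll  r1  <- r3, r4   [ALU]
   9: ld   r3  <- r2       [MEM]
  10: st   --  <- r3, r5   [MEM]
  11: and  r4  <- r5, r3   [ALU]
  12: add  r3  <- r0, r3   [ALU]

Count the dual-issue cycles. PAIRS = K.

PAIRS = 5

c0: i0,i1 mulh+bne  dual
c1: i2,i3 st+sll  dual
c2: i4 ld  RAW+WAW r1
c3: i5,i6 mulh+add  dual
c4: i7,i8 ld+sll  dual
c5: i9 ld  no-port MEM/MEM
c6: i10,i11 st+and  dual
c7: i12 add  tail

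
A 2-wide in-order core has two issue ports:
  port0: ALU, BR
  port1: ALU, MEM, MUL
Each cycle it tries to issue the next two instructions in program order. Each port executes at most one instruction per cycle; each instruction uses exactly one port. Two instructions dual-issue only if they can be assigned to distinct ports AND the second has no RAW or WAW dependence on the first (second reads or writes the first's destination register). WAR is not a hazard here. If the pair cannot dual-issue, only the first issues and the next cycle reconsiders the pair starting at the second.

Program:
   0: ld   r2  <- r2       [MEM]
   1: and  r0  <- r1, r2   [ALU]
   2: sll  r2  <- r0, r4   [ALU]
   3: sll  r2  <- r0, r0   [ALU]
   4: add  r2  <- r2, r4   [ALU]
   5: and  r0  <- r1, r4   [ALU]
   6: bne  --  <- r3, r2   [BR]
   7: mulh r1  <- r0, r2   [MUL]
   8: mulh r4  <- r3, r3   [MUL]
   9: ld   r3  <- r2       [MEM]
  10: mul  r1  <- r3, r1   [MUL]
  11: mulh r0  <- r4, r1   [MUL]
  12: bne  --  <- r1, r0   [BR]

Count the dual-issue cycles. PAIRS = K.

[0] i0  ld.MEM  -- RAW r2
[1] i1  and.ALU  -- RAW r0
[2] i2  sll.ALU  -- WAW r2
[3] i3  sll.ALU  -- RAW+WAW r2
[4] i4&i5  add.ALU+and.ALU  -- 2-wide
[5] i6&i7  bne.BR+mulh.MUL  -- 2-wide
[6] i8  mulh.MUL  -- no-port MUL/MEM
[7] i9  ld.MEM  -- no-port MEM/MUL
[8] i10  mul.MUL  -- no-port MUL/MUL
[9] i11  mulh.MUL  -- RAW r0
[10] i12  bne.BR  -- tail

PAIRS = 2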